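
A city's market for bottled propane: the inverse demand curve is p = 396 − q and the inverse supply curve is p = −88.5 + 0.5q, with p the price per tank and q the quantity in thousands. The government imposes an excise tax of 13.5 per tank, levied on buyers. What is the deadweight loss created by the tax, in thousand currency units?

Rewrite in direct form: qd = 396 − p and qs = 2p + 177.
Without the tax, 396 − p = 2p + 177 gives 3p = 219, so p* = 73 and q* = 323.
With the tax collected from buyers, demand (in seller-price terms) shifts: qd = 396 − (p + 13.5).
Solving gives q = 314 with buyers paying 82 and suppliers receiving 68.5 (the 13.5 wedge).
Quantity falls by |ΔQ| = |323 − 314| = 9.
DWL = ½ · t · |ΔQ| = ½ · 13.5 · 9 = 60.75.

Deadweight loss = 60.75 thousand.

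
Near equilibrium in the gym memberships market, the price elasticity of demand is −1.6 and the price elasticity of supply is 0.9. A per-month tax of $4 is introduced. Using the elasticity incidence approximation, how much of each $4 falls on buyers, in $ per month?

Incidence ratio: buyers' share ≈ εs / (εs + |εd|) = 0.9 / (0.9 + 1.6) = 0.36.
So buyers bear ≈ 0.36 × $4 = $1.44; suppliers bear $2.56.

Buyers bear ≈ $1.44 per month.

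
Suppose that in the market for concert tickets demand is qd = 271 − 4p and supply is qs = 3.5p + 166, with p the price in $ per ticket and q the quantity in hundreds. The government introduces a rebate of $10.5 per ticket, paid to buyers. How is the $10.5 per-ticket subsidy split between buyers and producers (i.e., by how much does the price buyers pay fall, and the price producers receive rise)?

Before the subsidy: set 271 − 4p = 3.5p + 166 → p* = $14, q* = 215.
With a per-unit subsidy paid to buyers, each effectively pays p − 10.5, so demand becomes qd = 271 − 4(p − 10.5).
Solving gives q = 234.6 with buyers paying $9.1 and producers receiving $19.6 (the $10.5 wedge).
Gain to buyers: $4.9; to producers: $5.6. (They sum to $10.5.)

Buyers gain $4.9 per ticket; producers gain $5.6 per ticket.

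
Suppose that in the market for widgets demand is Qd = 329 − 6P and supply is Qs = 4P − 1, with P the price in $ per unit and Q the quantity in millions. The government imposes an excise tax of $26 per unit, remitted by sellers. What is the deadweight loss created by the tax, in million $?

Before the tax: set 329 − 6P = 4P − 1 → P* = $33, Q* = 131.
With the tax collected from sellers, supply shifts: Qs = 4(P − 26) − 1.
Solving gives Q = 68.6 with buyers paying $43.4 and sellers receiving $17.4 (the $26 wedge).
Quantity falls by |ΔQ| = |131 − 68.6| = 62.4.
DWL = ½ · t · |ΔQ| = ½ · 26 · 62.4 = $811.2.

Deadweight loss = $811.2 million.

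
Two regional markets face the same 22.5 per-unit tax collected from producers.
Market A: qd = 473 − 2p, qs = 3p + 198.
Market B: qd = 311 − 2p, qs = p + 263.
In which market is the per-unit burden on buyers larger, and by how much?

Market A, by 6.

Market A: pre-tax p* = 55, q* = 363; post-tax q = 336; per-unit burden on buyers = 13.5.
Market B: pre-tax p* = 16, q* = 279; post-tax q = 264; per-unit burden on buyers = 7.5.
Difference: 13.5 vs 7.5 → market A is larger by 6.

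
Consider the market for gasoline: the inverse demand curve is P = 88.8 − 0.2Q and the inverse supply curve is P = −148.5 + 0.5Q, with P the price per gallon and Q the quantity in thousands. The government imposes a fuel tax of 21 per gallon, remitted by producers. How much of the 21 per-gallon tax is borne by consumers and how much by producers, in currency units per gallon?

Consumers bear 6 per gallon; producers bear 15 per gallon.

Rewrite in direct form: Qd = 444 − 5P and Qs = 2P + 297.
Before the tax: set 444 − 5P = 2P + 297 → P* = 21, Q* = 339.
With the tax collected from producers, supply shifts: Qs = 2(P − 21) + 297.
New equilibrium: consumers pay 27, producers receive 6, Q = 309. (Wedge: Pb − Ps = 21.)
Burden on consumers: 6; on producers: 15. (They sum to 21.)
The less price-elastic side of the market bears the larger share of a per-unit tax.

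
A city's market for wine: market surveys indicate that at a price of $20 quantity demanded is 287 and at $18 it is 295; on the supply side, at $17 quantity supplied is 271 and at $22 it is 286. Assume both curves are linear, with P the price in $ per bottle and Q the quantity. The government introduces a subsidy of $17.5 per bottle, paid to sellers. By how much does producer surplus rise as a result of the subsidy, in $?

Producer surplus rises by $2980.

Demand slope: (295 − 287)/(18 − 20) = -4, so Qd = 367 − 4P.
Supply slope: (286 − 271)/(22 − 17) = 3, so Qs = 3P + 220.
Without the subsidy, 367 − 4P = 3P + 220 gives 7P = 147, so P* = $21 and Q* = 283.
With a per-unit subsidy paid to sellers, each receives P + 17.5 per unit sold, so supply becomes Qs = 3(P + 17.5) + 220.
New equilibrium: consumers pay $13.5, sellers receive $31, Q = 313. (Wedge: Pb − Ps = −17.5.)
ΔPS is the trapezoid between Q = 313 and Q = 283 of height $10: ½ · (283 + 313) · 10 = $2980.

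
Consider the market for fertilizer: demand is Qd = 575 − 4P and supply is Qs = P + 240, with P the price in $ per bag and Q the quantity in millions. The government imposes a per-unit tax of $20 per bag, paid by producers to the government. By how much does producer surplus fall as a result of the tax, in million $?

Before the tax: set 575 − 4P = P + 240 → P* = $67, Q* = 307.
With the tax collected from producers, supply shifts: Qs = (P − 20) + 240.
Solving gives Q = 291 with consumers paying $71 and producers receiving $51 (the $20 wedge).
ΔPS is the trapezoid between Q = 291 and Q = 307 of height $16: ½ · (307 + 291) · 16 = $4784.

Producer surplus falls by $4784 million.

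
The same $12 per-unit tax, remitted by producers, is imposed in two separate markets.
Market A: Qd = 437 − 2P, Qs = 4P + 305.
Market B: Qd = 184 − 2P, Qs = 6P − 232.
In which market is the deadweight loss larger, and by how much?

Market A: pre-tax P* = $22, Q* = 393; post-tax Q = 377; deadweight loss = $96.
Market B: pre-tax P* = $52, Q* = 80; post-tax Q = 62; deadweight loss = $108.
Difference: $96 vs $108 → market B is larger by $12.

Market B, by $12.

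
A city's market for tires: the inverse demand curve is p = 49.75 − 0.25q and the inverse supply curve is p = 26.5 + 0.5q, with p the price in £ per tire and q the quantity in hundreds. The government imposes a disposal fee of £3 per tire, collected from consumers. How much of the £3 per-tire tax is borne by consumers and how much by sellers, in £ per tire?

Inverting to q(p) form: qd = 199 − 4p; qs = 2p − 53.
Before the tax: set 199 − 4p = 2p − 53 → p* = £42, q* = 31.
With the tax collected from consumers, demand (in seller-price terms) shifts: qd = 199 − 4(p + 3).
New equilibrium: consumers pay £43, sellers receive £40, q = 27. (Wedge: pb − ps = 3.)
Burden on consumers: £1; on sellers: £2. (They sum to £3.)
The less price-elastic side of the market bears the larger share of a per-unit tax.

Consumers bear £1 per tire; sellers bear £2 per tire.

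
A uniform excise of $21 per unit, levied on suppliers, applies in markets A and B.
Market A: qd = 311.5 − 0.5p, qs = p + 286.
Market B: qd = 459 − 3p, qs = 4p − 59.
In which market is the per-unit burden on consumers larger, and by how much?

Market A, by $2.

Market A: pre-tax p* = $17, q* = 303; post-tax q = 296; per-unit burden on consumers = $14.
Market B: pre-tax p* = $74, q* = 237; post-tax q = 201; per-unit burden on consumers = $12.
Difference: $14 vs $12 → market A is larger by $2.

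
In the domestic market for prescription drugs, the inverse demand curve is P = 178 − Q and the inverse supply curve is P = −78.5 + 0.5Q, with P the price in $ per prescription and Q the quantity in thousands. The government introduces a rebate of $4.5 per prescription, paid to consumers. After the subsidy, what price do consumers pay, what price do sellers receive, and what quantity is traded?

Consumers pay $4; sellers receive $8.5; quantity = 174.

Inverting to Q(P) form: Qd = 178 − P; Qs = 2P + 157.
Before the subsidy: set 178 − P = 2P + 157 → P* = $7, Q* = 171.
With a per-unit subsidy paid to consumers, each effectively pays P − 4.5, so demand becomes Qd = 178 − (P − 4.5).
New equilibrium: consumers pay $4, sellers receive $8.5, Q = 174. (Wedge: Pb − Ps = −4.5.)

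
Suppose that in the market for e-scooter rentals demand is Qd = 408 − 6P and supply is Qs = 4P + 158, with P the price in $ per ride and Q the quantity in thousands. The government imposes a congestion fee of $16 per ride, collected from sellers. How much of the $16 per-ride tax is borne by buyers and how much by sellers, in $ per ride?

Before the tax: set 408 − 6P = 4P + 158 → P* = $25, Q* = 258.
With the tax collected from sellers, supply shifts: Qs = 4(P − 16) + 158.
Solving gives Q = 219.6 with buyers paying $31.4 and sellers receiving $15.4 (the $16 wedge).
Burden on buyers: $6.4; on sellers: $9.6. (They sum to $16.)

Buyers bear $6.4 per ride; sellers bear $9.6 per ride.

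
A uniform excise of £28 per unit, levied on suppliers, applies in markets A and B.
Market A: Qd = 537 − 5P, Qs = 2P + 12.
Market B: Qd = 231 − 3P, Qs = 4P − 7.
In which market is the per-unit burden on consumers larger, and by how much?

Market A: pre-tax P* = £75, Q* = 162; post-tax Q = 122; per-unit burden on consumers = £8.
Market B: pre-tax P* = £34, Q* = 129; post-tax Q = 81; per-unit burden on consumers = £16.
Difference: £8 vs £16 → market B is larger by £8.

Market B, by £8.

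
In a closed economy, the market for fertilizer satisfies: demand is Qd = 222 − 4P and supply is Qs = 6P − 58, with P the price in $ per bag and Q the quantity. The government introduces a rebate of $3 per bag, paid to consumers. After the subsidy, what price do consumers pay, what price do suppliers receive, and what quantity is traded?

Consumers pay $26.2; suppliers receive $29.2; quantity = 117.2.

Before the subsidy: set 222 − 4P = 6P − 58 → P* = $28, Q* = 110.
With a per-unit subsidy paid to consumers, each effectively pays P − 3, so demand becomes Qd = 222 − 4(P − 3).
Solving gives Q = 117.2 with consumers paying $26.2 and suppliers receiving $29.2 (the $3 wedge).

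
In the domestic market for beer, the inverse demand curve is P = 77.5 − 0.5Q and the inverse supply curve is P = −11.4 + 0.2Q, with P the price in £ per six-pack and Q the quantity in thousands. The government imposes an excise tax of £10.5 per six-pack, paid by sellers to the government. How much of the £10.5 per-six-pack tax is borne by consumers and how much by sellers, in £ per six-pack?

Consumers bear £7.5 per six-pack; sellers bear £3 per six-pack.

Inverting to Q(P) form: Qd = 155 − 2P; Qs = 5P + 57.
Before the tax: set 155 − 2P = 5P + 57 → P* = £14, Q* = 127.
With the tax collected from sellers, supply shifts: Qs = 5(P − 10.5) + 57.
Solving gives Q = 112 with consumers paying £21.5 and sellers receiving £11 (the £10.5 wedge).
Burden on consumers: £7.5; on sellers: £3. (They sum to £10.5.)
The less price-elastic side of the market bears the larger share of a per-unit tax.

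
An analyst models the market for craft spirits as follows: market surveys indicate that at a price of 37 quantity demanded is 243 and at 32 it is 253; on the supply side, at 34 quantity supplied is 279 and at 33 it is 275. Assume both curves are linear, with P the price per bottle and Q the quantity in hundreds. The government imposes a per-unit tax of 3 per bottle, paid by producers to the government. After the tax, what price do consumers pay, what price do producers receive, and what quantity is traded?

Consumers pay 31; producers receive 28; quantity = 255.

Demand slope: (253 − 243)/(32 − 37) = -2, so Qd = 317 − 2P.
Supply slope: (275 − 279)/(33 − 34) = 4, so Qs = 4P + 143.
Without the tax, 317 − 2P = 4P + 143 gives 6P = 174, so P* = 29 and Q* = 259.
With the tax collected from producers, supply shifts: Qs = 4(P − 3) + 143.
New equilibrium: consumers pay 31, producers receive 28, Q = 255. (Wedge: Pb − Ps = 3.)
The less price-elastic side of the market bears the larger share of a per-unit tax.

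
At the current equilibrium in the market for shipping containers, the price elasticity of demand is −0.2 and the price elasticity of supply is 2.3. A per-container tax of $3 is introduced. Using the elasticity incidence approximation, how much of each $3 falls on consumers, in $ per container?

Incidence ratio: consumers' share ≈ εs / (εs + |εd|) = 2.3 / (2.3 + 0.2) = 0.92.
So consumers bear ≈ 0.92 × $3 = $2.76; sellers bear $0.24.

Consumers bear ≈ $2.76 per container.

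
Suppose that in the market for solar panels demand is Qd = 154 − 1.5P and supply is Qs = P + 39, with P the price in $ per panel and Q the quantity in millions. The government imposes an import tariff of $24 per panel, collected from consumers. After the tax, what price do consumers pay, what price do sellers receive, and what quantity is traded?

Consumers pay $55.6; sellers receive $31.6; quantity = 70.6.

Without the tax, 154 − 1.5P = P + 39 gives 2.5P = 115, so P* = $46 and Q* = 85.
With the tax collected from consumers, demand (in seller-price terms) shifts: Qd = 154 − 1.5(P + 24).
Solving gives Q = 70.6 with consumers paying $55.6 and sellers receiving $31.6 (the $24 wedge).
The less price-elastic side of the market bears the larger share of a per-unit tax.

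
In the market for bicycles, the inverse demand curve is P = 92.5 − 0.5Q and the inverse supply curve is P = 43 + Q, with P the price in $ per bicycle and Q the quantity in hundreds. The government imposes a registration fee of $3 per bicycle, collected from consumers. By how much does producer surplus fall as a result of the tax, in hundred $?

Producer surplus falls by $64 hundred.

Rewrite in direct form: Qd = 185 − 2P and Qs = P − 43.
Without the tax, 185 − 2P = P − 43 gives 3P = 228, so P* = $76 and Q* = 33.
With the tax collected from consumers, demand (in seller-price terms) shifts: Qd = 185 − 2(P + 3).
New equilibrium: consumers pay $77, suppliers receive $74, Q = 31. (Wedge: Pb − Ps = 3.)
ΔPS is the trapezoid between Q = 31 and Q = 33 of height $2: ½ · (33 + 31) · 2 = $64.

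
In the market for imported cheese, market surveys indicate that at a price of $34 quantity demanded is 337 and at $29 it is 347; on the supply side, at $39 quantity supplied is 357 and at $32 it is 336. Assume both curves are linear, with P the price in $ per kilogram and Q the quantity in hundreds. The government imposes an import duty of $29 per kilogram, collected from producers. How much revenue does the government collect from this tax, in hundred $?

Demand slope: (347 − 337)/(29 − 34) = -2, so Qd = 405 − 2P.
Supply slope: (336 − 357)/(32 − 39) = 3, so Qs = 3P + 240.
Without the tax, 405 − 2P = 3P + 240 gives 5P = 165, so P* = $33 and Q* = 339.
With the tax collected from producers, supply shifts: Qs = 3(P − 29) + 240.
Solving gives Q = 304.2 with consumers paying $50.4 and producers receiving $21.4 (the $29 wedge).
Revenue = t · Q = 29 · 304.2 = $8821.8.

Tax revenue = $8821.8 hundred.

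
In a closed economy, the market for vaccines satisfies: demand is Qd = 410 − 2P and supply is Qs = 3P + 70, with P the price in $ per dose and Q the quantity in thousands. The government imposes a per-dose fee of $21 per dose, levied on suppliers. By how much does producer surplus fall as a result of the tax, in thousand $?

Before the tax: set 410 − 2P = 3P + 70 → P* = $68, Q* = 274.
With the tax collected from suppliers, supply shifts: Qs = 3(P − 21) + 70.
New equilibrium: buyers pay $80.6, suppliers receive $59.6, Q = 248.8. (Wedge: Pb − Ps = 21.)
ΔPS is the trapezoid between Q = 248.8 and Q = 274 of height $8.4: ½ · (274 + 248.8) · 8.4 = $2195.76.

Producer surplus falls by $2195.76 thousand.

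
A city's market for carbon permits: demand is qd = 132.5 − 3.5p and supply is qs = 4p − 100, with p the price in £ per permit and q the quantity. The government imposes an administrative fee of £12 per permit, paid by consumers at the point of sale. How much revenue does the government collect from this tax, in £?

Before the tax: set 132.5 − 3.5p = 4p − 100 → p* = £31, q* = 24.
With the tax collected from consumers, demand (in seller-price terms) shifts: qd = 132.5 − 3.5(p + 12).
Solving gives q = 1.6 with consumers paying £37.4 and sellers receiving £25.4 (the £12 wedge).
Revenue = t · Q = 12 · 1.6 = £19.2.

Tax revenue = £19.2.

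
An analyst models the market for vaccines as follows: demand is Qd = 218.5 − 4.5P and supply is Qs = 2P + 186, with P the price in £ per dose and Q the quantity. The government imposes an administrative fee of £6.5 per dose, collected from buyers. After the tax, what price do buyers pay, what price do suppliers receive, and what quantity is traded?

Buyers pay £7; suppliers receive £0.5; quantity = 187.

Without the tax, 218.5 − 4.5P = 2P + 186 gives 6.5P = 32.5, so P* = £5 and Q* = 196.
With the tax collected from buyers, demand (in seller-price terms) shifts: Qd = 218.5 − 4.5(P + 6.5).
Solving gives Q = 187 with buyers paying £7 and suppliers receiving £0.5 (the £6.5 wedge).
The less price-elastic side of the market bears the larger share of a per-unit tax.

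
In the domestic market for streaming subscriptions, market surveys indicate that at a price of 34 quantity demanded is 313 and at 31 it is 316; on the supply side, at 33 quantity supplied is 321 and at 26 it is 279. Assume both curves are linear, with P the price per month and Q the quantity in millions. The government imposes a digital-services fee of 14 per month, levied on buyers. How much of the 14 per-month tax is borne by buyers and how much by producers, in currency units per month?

Buyers bear 12 per month; producers bear 2 per month.

Demand slope: (316 − 313)/(31 − 34) = -1, so Qd = 347 − P.
Supply slope: (279 − 321)/(26 − 33) = 6, so Qs = 6P + 123.
Without the tax, 347 − P = 6P + 123 gives 7P = 224, so P* = 32 and Q* = 315.
With the tax collected from buyers, demand (in seller-price terms) shifts: Qd = 347 − (P + 14).
Solving gives Q = 303 with buyers paying 44 and producers receiving 30 (the 14 wedge).
Burden on buyers: 12; on producers: 2. (They sum to 14.)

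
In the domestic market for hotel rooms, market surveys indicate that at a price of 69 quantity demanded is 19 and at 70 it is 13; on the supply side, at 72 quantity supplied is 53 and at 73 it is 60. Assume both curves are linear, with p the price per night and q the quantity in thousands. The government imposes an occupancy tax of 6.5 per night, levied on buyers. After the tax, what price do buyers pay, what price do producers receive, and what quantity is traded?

Buyers pay 71.5; producers receive 65; quantity = 4.

Demand slope: (13 − 19)/(70 − 69) = -6, so qd = 433 − 6p.
Supply slope: (60 − 53)/(73 − 72) = 7, so qs = 7p − 451.
Before the tax: set 433 − 6p = 7p − 451 → p* = 68, q* = 25.
With the tax collected from buyers, demand (in seller-price terms) shifts: qd = 433 − 6(p + 6.5).
New equilibrium: buyers pay 71.5, producers receive 65, q = 4. (Wedge: pb − ps = 6.5.)
The less price-elastic side of the market bears the larger share of a per-unit tax.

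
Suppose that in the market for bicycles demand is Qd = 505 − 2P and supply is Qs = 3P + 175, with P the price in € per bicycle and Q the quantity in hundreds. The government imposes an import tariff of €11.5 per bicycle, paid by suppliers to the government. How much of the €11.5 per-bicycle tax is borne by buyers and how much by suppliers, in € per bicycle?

Without the tax, 505 − 2P = 3P + 175 gives 5P = 330, so P* = €66 and Q* = 373.
With the tax collected from suppliers, supply shifts: Qs = 3(P − 11.5) + 175.
New equilibrium: buyers pay €72.9, suppliers receive €61.4, Q = 359.2. (Wedge: Pb − Ps = 11.5.)
Burden on buyers: €6.9; on suppliers: €4.6. (They sum to €11.5.)

Buyers bear €6.9 per bicycle; suppliers bear €4.6 per bicycle.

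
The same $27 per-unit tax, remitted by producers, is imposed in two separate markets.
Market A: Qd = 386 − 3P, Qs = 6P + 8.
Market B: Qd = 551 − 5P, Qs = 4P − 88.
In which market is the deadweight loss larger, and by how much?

Market A: pre-tax P* = $42, Q* = 260; post-tax Q = 206; deadweight loss = $729.
Market B: pre-tax P* = $71, Q* = 196; post-tax Q = 136; deadweight loss = $810.
Difference: $729 vs $810 → market B is larger by $81.

Market B, by $81.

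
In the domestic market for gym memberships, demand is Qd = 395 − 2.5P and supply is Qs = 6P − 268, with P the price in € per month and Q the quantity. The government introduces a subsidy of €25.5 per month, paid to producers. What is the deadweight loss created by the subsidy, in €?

Deadweight loss = €573.75.

Before the subsidy: set 395 − 2.5P = 6P − 268 → P* = €78, Q* = 200.
With a per-unit subsidy paid to producers, each receives P + 25.5 per unit sold, so supply becomes Qs = 6(P + 25.5) − 268.
Solving gives Q = 245 with consumers paying €60 and producers receiving €85.5 (the €25.5 wedge).
Quantity rises by |ΔQ| = |200 − 245| = 45.
DWL = ½ · t · |ΔQ| = ½ · 25.5 · 45 = €573.75.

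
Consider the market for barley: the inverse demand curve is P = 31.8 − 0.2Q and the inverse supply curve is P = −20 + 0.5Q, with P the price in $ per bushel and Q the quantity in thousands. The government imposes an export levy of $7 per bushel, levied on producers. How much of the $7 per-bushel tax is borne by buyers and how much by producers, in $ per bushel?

Buyers bear $2 per bushel; producers bear $5 per bushel.

Rewrite in direct form: Qd = 159 − 5P and Qs = 2P + 40.
Before the tax: set 159 − 5P = 2P + 40 → P* = $17, Q* = 74.
With the tax collected from producers, supply shifts: Qs = 2(P − 7) + 40.
New equilibrium: buyers pay $19, producers receive $12, Q = 64. (Wedge: Pb − Ps = 7.)
Burden on buyers: $2; on producers: $5. (They sum to $7.)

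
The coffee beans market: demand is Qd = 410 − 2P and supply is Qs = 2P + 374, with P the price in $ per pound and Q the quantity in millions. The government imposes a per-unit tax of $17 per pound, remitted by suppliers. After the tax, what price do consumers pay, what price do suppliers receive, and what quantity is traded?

Without the tax, 410 − 2P = 2P + 374 gives 4P = 36, so P* = $9 and Q* = 392.
With the tax collected from suppliers, supply shifts: Qs = 2(P − 17) + 374.
Solving gives Q = 375 with consumers paying $17.5 and suppliers receiving $0.5 (the $17 wedge).

Consumers pay $17.5; suppliers receive $0.5; quantity = 375.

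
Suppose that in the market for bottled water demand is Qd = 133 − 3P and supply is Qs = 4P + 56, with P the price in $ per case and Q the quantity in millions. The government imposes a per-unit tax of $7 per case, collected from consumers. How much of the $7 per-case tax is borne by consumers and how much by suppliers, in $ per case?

Before the tax: set 133 − 3P = 4P + 56 → P* = $11, Q* = 100.
With the tax collected from consumers, demand (in seller-price terms) shifts: Qd = 133 − 3(P + 7).
Solving gives Q = 88 with consumers paying $15 and suppliers receiving $8 (the $7 wedge).
Burden on consumers: $4; on suppliers: $3. (They sum to $7.)
The less price-elastic side of the market bears the larger share of a per-unit tax.

Consumers bear $4 per case; suppliers bear $3 per case.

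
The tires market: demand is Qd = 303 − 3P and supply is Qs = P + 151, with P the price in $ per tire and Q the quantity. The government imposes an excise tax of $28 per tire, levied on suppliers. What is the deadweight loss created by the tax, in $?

Deadweight loss = $294.

Without the tax, 303 − 3P = P + 151 gives 4P = 152, so P* = $38 and Q* = 189.
With the tax collected from suppliers, supply shifts: Qs = (P − 28) + 151.
Solving gives Q = 168 with buyers paying $45 and suppliers receiving $17 (the $28 wedge).
Quantity falls by |ΔQ| = |189 − 168| = 21.
DWL = ½ · t · |ΔQ| = ½ · 28 · 21 = $294.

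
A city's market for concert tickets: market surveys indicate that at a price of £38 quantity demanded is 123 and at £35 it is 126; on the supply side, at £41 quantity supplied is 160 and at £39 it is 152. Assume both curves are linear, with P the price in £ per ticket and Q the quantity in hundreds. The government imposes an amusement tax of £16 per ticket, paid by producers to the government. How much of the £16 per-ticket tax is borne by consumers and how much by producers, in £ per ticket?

Consumers bear £12.8 per ticket; producers bear £3.2 per ticket.

Demand slope: (126 − 123)/(35 − 38) = -1, so Qd = 161 − P.
Supply slope: (152 − 160)/(39 − 41) = 4, so Qs = 4P − 4.
Without the tax, 161 − P = 4P − 4 gives 5P = 165, so P* = £33 and Q* = 128.
With the tax collected from producers, supply shifts: Qs = 4(P − 16) − 4.
New equilibrium: consumers pay £45.8, producers receive £29.8, Q = 115.2. (Wedge: Pb − Ps = 16.)
Burden on consumers: £12.8; on producers: £3.2. (They sum to £16.)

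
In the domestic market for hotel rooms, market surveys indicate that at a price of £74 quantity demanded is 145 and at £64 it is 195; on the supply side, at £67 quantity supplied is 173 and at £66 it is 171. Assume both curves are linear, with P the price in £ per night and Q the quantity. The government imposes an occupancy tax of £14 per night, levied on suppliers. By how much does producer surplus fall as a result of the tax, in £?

Demand slope: (195 − 145)/(64 − 74) = -5, so Qd = 515 − 5P.
Supply slope: (171 − 173)/(66 − 67) = 2, so Qs = 2P + 39.
Without the tax, 515 − 5P = 2P + 39 gives 7P = 476, so P* = £68 and Q* = 175.
With the tax collected from suppliers, supply shifts: Qs = 2(P − 14) + 39.
Solving gives Q = 155 with consumers paying £72 and suppliers receiving £58 (the £14 wedge).
ΔPS is the trapezoid between Q = 155 and Q = 175 of height £10: ½ · (175 + 155) · 10 = £1650.

Producer surplus falls by £1650.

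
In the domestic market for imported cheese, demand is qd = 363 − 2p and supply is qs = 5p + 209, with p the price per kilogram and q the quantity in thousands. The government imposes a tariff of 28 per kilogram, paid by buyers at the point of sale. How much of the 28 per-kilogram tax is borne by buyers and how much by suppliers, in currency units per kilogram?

Buyers bear 20 per kilogram; suppliers bear 8 per kilogram.

Without the tax, 363 − 2p = 5p + 209 gives 7p = 154, so p* = 22 and q* = 319.
With the tax collected from buyers, demand (in seller-price terms) shifts: qd = 363 − 2(p + 28).
Solving gives q = 279 with buyers paying 42 and suppliers receiving 14 (the 28 wedge).
Burden on buyers: 20; on suppliers: 8. (They sum to 28.)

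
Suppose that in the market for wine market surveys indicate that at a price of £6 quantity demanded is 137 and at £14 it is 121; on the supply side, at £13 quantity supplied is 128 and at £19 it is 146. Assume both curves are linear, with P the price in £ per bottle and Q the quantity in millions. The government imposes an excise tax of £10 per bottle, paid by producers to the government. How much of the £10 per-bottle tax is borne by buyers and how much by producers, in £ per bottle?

Demand slope: (121 − 137)/(14 − 6) = -2, so Qd = 149 − 2P.
Supply slope: (146 − 128)/(19 − 13) = 3, so Qs = 3P + 89.
Before the tax: set 149 − 2P = 3P + 89 → P* = £12, Q* = 125.
With the tax collected from producers, supply shifts: Qs = 3(P − 10) + 89.
New equilibrium: buyers pay £18, producers receive £8, Q = 113. (Wedge: Pb − Ps = 10.)
Burden on buyers: £6; on producers: £4. (They sum to £10.)

Buyers bear £6 per bottle; producers bear £4 per bottle.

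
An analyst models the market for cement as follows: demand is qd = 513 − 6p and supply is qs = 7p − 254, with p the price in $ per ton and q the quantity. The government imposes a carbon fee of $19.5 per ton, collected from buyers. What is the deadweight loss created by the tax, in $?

Deadweight loss = $614.25.

Before the tax: set 513 − 6p = 7p − 254 → p* = $59, q* = 159.
With the tax collected from buyers, demand (in seller-price terms) shifts: qd = 513 − 6(p + 19.5).
New equilibrium: buyers pay $69.5, sellers receive $50, q = 96. (Wedge: pb − ps = 19.5.)
Quantity falls by |ΔQ| = |159 − 96| = 63.
DWL = ½ · t · |ΔQ| = ½ · 19.5 · 63 = $614.25.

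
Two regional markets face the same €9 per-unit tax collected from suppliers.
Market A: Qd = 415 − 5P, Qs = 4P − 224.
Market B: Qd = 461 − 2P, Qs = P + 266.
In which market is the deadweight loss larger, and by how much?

Market A, by €63.

Market A: pre-tax P* = €71, Q* = 60; post-tax Q = 40; deadweight loss = €90.
Market B: pre-tax P* = €65, Q* = 331; post-tax Q = 325; deadweight loss = €27.
Difference: €90 vs €27 → market A is larger by €63.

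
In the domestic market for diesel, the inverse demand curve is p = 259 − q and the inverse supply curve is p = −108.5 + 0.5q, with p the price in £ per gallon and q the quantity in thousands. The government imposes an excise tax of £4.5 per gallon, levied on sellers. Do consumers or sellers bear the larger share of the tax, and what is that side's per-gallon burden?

Consumers bear the larger share: £3 per gallon.

Rewrite in direct form: qd = 259 − p and qs = 2p + 217.
Without the tax, 259 − p = 2p + 217 gives 3p = 42, so p* = £14 and q* = 245.
With the tax collected from sellers, supply shifts: qs = 2(p − 4.5) + 217.
Solving gives q = 242 with consumers paying £17 and sellers receiving £12.5 (the £4.5 wedge).
Per-gallon burden: consumers £3, sellers £1.5.
Consumers take the larger share because demand is less price-elastic here (demand slope 1 vs supply slope 2).
The less price-elastic side of the market bears the larger share of a per-unit tax.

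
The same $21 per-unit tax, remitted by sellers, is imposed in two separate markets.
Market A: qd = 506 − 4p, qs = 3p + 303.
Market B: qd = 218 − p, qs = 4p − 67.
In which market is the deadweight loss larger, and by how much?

Market A: pre-tax p* = $29, q* = 390; post-tax q = 354; deadweight loss = $378.
Market B: pre-tax p* = $57, q* = 161; post-tax q = 144.2; deadweight loss = $176.4.
Difference: $378 vs $176.4 → market A is larger by $201.6.

Market A, by $201.6.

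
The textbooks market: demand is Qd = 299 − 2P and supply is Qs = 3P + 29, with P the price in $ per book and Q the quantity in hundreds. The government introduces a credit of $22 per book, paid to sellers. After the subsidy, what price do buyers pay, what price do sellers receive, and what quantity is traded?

Before the subsidy: set 299 − 2P = 3P + 29 → P* = $54, Q* = 191.
With a per-unit subsidy paid to sellers, each receives P + 22 per unit sold, so supply becomes Qs = 3(P + 22) + 29.
Solving gives Q = 217.4 with buyers paying $40.8 and sellers receiving $62.8 (the $22 wedge).

Buyers pay $40.8; sellers receive $62.8; quantity = 217.4.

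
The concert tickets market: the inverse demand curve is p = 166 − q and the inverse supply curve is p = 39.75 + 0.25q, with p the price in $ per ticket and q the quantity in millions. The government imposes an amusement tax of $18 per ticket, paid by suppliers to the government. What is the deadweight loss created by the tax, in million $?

Deadweight loss = $129.6 million.

Inverting to q(p) form: qd = 166 − p; qs = 4p − 159.
Before the tax: set 166 − p = 4p − 159 → p* = $65, q* = 101.
With the tax collected from suppliers, supply shifts: qs = 4(p − 18) − 159.
Solving gives q = 86.6 with consumers paying $79.4 and suppliers receiving $61.4 (the $18 wedge).
Quantity falls by |ΔQ| = |101 − 86.6| = 14.4.
DWL = ½ · t · |ΔQ| = ½ · 18 · 14.4 = $129.6.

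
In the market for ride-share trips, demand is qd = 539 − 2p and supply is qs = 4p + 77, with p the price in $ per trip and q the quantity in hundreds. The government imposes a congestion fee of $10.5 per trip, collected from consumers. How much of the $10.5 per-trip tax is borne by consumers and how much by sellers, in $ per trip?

Consumers bear $7 per trip; sellers bear $3.5 per trip.

Before the tax: set 539 − 2p = 4p + 77 → p* = $77, q* = 385.
With the tax collected from consumers, demand (in seller-price terms) shifts: qd = 539 − 2(p + 10.5).
Solving gives q = 371 with consumers paying $84 and sellers receiving $73.5 (the $10.5 wedge).
Burden on consumers: $7; on sellers: $3.5. (They sum to $10.5.)
The less price-elastic side of the market bears the larger share of a per-unit tax.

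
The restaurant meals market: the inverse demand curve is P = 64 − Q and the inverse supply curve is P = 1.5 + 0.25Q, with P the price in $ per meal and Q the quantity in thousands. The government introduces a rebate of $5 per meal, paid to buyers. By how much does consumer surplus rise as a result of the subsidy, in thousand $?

Consumer surplus rises by $208 thousand.

Inverting to Q(P) form: Qd = 64 − P; Qs = 4P − 6.
Before the subsidy: set 64 − P = 4P − 6 → P* = $14, Q* = 50.
With a per-unit subsidy paid to buyers, each effectively pays P − 5, so demand becomes Qd = 64 − (P − 5).
Solving gives Q = 54 with buyers paying $10 and suppliers receiving $15 (the $5 wedge).
ΔCS is the trapezoid between Q = 54 and Q = 50 of height $4: ½ · (50 + 54) · 4 = $208.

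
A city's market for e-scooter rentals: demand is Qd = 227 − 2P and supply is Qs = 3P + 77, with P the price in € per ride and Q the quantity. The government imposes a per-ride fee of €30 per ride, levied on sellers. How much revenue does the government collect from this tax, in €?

Tax revenue = €3930.

Without the tax, 227 − 2P = 3P + 77 gives 5P = 150, so P* = €30 and Q* = 167.
With the tax collected from sellers, supply shifts: Qs = 3(P − 30) + 77.
New equilibrium: consumers pay €48, sellers receive €18, Q = 131. (Wedge: Pb − Ps = 30.)
Revenue = t · Q = 30 · 131 = €3930.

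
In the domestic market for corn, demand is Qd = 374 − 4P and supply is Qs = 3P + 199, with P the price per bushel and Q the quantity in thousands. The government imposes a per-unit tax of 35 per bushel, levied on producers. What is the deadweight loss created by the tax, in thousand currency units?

Before the tax: set 374 − 4P = 3P + 199 → P* = 25, Q* = 274.
With the tax collected from producers, supply shifts: Qs = 3(P − 35) + 199.
Solving gives Q = 214 with buyers paying 40 and producers receiving 5 (the 35 wedge).
Quantity falls by |ΔQ| = |274 − 214| = 60.
DWL = ½ · t · |ΔQ| = ½ · 35 · 60 = 1050.

Deadweight loss = 1050 thousand.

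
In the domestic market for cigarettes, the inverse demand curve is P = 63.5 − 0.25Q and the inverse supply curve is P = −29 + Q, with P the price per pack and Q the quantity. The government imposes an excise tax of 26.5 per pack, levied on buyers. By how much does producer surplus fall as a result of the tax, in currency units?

Rewrite in direct form: Qd = 254 − 4P and Qs = P + 29.
Before the tax: set 254 − 4P = P + 29 → P* = 45, Q* = 74.
With the tax collected from buyers, demand (in seller-price terms) shifts: Qd = 254 − 4(P + 26.5).
New equilibrium: buyers pay 50.3, suppliers receive 23.8, Q = 52.8. (Wedge: Pb − Ps = 26.5.)
ΔPS is the trapezoid between Q = 52.8 and Q = 74 of height 21.2: ½ · (74 + 52.8) · 21.2 = 1344.08.

Producer surplus falls by 1344.08.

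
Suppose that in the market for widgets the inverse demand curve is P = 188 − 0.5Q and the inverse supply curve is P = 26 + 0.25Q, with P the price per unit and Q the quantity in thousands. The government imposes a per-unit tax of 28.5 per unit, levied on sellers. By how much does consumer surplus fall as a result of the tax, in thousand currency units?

Consumer surplus falls by 3743 thousand.

Rewrite in direct form: Qd = 376 − 2P and Qs = 4P − 104.
Without the tax, 376 − 2P = 4P − 104 gives 6P = 480, so P* = 80 and Q* = 216.
With the tax collected from sellers, supply shifts: Qs = 4(P − 28.5) − 104.
New equilibrium: buyers pay 99, sellers receive 70.5, Q = 178. (Wedge: Pb − Ps = 28.5.)
ΔCS is the trapezoid between Q = 178 and Q = 216 of height 19: ½ · (216 + 178) · 19 = 3743.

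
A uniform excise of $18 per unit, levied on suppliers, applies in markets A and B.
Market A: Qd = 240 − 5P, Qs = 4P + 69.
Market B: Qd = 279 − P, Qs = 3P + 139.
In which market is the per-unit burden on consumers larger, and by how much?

Market A: pre-tax P* = $19, Q* = 145; post-tax Q = 105; per-unit burden on consumers = $8.
Market B: pre-tax P* = $35, Q* = 244; post-tax Q = 230.5; per-unit burden on consumers = $13.5.
Difference: $8 vs $13.5 → market B is larger by $5.5.

Market B, by $5.5.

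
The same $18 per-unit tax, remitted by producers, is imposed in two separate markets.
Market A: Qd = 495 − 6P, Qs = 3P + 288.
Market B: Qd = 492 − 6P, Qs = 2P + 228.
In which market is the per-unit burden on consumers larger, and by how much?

Market A, by $1.5.

Market A: pre-tax P* = $23, Q* = 357; post-tax Q = 321; per-unit burden on consumers = $6.
Market B: pre-tax P* = $33, Q* = 294; post-tax Q = 267; per-unit burden on consumers = $4.5.
Difference: $6 vs $4.5 → market A is larger by $1.5.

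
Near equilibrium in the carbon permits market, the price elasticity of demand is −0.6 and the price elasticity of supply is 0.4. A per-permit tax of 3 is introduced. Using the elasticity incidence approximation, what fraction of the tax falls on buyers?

Buyers' share ≈ 0.4.

Incidence ratio: buyers' share ≈ εs / (εs + |εd|) = 0.4 / (0.4 + 0.6) = 0.4.
Supply is the less elastic side, so buyers bear the smaller share.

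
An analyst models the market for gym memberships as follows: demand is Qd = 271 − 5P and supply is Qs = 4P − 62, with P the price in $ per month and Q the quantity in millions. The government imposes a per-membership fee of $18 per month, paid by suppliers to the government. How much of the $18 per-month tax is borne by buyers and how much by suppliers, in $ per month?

Before the tax: set 271 − 5P = 4P − 62 → P* = $37, Q* = 86.
With the tax collected from suppliers, supply shifts: Qs = 4(P − 18) − 62.
New equilibrium: buyers pay $45, suppliers receive $27, Q = 46. (Wedge: Pb − Ps = 18.)
Burden on buyers: $8; on suppliers: $10. (They sum to $18.)

Buyers bear $8 per month; suppliers bear $10 per month.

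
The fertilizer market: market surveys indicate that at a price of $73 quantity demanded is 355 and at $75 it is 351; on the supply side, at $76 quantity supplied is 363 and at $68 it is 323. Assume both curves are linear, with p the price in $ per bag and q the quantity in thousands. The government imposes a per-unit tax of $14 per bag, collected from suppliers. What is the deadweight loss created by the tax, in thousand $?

Deadweight loss = $140 thousand.

Demand slope: (351 − 355)/(75 − 73) = -2, so qd = 501 − 2p.
Supply slope: (323 − 363)/(68 − 76) = 5, so qs = 5p − 17.
Without the tax, 501 − 2p = 5p − 17 gives 7p = 518, so p* = $74 and q* = 353.
With the tax collected from suppliers, supply shifts: qs = 5(p − 14) − 17.
Solving gives q = 333 with consumers paying $84 and suppliers receiving $70 (the $14 wedge).
Quantity falls by |ΔQ| = |353 − 333| = 20.
DWL = ½ · t · |ΔQ| = ½ · 14 · 20 = $140.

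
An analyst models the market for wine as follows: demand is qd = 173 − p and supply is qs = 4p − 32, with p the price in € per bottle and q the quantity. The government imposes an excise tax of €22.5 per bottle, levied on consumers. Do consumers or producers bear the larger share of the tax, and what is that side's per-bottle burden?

Consumers bear the larger share: €18 per bottle.

Without the tax, 173 − p = 4p − 32 gives 5p = 205, so p* = €41 and q* = 132.
With the tax collected from consumers, demand (in seller-price terms) shifts: qd = 173 − (p + 22.5).
New equilibrium: consumers pay €59, producers receive €36.5, q = 114. (Wedge: pb − ps = 22.5.)
Per-bottle burden: consumers €18, producers €4.5.
Consumers take the larger share because demand is less price-elastic here (demand slope 1 vs supply slope 4).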